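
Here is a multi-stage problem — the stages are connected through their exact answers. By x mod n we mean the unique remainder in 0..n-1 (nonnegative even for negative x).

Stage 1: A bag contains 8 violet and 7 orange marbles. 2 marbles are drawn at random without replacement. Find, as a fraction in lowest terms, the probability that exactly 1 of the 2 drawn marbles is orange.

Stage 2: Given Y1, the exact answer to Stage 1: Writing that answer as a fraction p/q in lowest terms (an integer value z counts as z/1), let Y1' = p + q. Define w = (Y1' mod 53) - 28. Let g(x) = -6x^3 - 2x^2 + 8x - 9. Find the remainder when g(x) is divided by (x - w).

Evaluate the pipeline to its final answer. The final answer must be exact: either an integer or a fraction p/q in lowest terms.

Stage 1: total draws C(15,2) = 105; favorable C(7,1)*C(8,1) = 56; P = 8/15; answer 8/15
Stage 2: Y1 = 8/15; threaded value p + q = 23; w = -5; remainder = value at the root: -6*(-5)^3 - 2*(-5)^2 + 8*(-5)^1 - 9 = (750) + (-50) + (-40) + (-9) = 651; answer 651

651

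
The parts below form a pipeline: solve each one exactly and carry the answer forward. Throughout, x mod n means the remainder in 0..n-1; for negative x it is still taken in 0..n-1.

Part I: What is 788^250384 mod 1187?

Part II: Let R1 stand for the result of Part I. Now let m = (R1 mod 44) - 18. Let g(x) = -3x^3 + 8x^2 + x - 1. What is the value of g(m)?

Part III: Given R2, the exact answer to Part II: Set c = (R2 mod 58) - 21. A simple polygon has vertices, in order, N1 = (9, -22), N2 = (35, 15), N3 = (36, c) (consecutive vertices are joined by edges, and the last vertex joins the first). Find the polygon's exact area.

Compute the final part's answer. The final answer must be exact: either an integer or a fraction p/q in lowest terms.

479/2

Part I: squarings mod 1187: 788^1=788, 788^2=143, 788^4=270, 788^8=493, 788^16=901, 788^32=1080, 788^64=766, 788^128=378, 788^256=444, 788^512=94, 788^1024=527, 788^2048=1158, 788^4096=841, 788^8192=1016, 788^16384=753, 788^32768=810, 788^65536=876, 788^131072=574; 788^250384 = 788^16 * 788^512 * 788^4096 * 788^16384 * 788^32768 * 788^65536 * 788^131072 = 472 (mod 1187); answer 472
Part II: R1 = 472; m = 14; -3*(14)^3 + 8*(14)^2 + 1*(14)^1 - 1 = (-8232) + (1568) + (14) + (-1) = -6651; answer -6651
Part III: R2 = -6651; c = -2; cross terms: (9*15 - 35*-22)=905, (35*-2 - 36*15)=-610, (36*-22 - 9*-2)=-774; twice the area = |-479| = 479; area = 479/2; answer 479/2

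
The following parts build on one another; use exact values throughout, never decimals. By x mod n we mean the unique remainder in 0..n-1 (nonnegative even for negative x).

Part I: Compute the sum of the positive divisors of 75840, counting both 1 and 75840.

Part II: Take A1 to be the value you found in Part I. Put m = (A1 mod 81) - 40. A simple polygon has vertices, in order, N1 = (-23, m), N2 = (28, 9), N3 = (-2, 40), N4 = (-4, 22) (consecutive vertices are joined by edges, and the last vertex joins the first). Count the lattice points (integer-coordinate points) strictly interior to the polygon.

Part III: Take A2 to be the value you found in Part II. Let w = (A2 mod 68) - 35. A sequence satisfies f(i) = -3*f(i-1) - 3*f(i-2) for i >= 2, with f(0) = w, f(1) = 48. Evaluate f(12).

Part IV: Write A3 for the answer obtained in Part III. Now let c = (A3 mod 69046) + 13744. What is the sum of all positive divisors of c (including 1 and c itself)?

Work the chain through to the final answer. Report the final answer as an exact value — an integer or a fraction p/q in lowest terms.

50546

Part I: 75840 = 2^6 * 3 * 5 * 79; sigma = (1 + 2 + 4 + 8 + 16 + 32 + 64) * (1 + 3) * (1 + 5) * (1 + 79) = 127 * 4 * 6 * 80 = 243840; answer 243840
Part II: A1 = 243840; m = -10; cross terms: (-23*9 - 28*-10)=73, (28*40 - -2*9)=1138, (-2*22 - -4*40)=116, (-4*-10 - -23*22)=546; twice the area = |1873| = 1873; area = 1873/2; boundary points = 1 + 1 + 2 + 1 = 5; strictly interior points = area - boundary/2 + 1 = 935; answer 935
Part III: A2 = 935; w = 16; f(2) = -3*(48) - 3*(16) = -192; iterating: f(2)=-192, f(3)=432, f(4)=-720, f(5)=864, f(6)=-432, f(7)=-1296, f(8)=5184, f(9)=-11664, f(10)=19440, f(11)=-23328, f(12)=11664; answer 11664
Part IV: A3 = 11664; c = 25408; 25408 = 2^6 * 397; sigma = (1 + 2 + 4 + 8 + 16 + 32 + 64) * (1 + 397) = 127 * 398 = 50546; answer 50546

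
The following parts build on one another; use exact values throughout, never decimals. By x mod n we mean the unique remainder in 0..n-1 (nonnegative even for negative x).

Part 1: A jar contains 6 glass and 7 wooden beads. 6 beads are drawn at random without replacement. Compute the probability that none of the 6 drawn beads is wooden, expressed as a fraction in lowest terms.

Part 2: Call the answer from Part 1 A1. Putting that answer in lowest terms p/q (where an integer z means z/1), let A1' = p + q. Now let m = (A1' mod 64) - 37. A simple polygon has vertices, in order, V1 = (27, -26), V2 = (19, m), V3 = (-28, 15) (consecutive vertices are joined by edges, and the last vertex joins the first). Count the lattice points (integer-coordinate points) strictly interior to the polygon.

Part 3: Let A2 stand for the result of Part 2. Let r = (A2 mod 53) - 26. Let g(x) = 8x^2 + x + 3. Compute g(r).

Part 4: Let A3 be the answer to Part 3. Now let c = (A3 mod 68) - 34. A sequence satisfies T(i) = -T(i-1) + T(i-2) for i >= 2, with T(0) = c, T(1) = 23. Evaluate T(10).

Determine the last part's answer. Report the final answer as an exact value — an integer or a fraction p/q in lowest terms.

Part 1: total draws C(13,6) = 1716; favorable C(6,6) = 1; P = 1/1716; answer 1/1716
Part 2: A1 = 1/1716; threaded value p + q = 1717; m = 16; cross terms: (27*16 - 19*-26)=926, (19*15 - -28*16)=733, (-28*-26 - 27*15)=323; twice the area = |1982| = 1982; area = 991; boundary points = 2 + 1 + 1 = 4; strictly interior points = area - boundary/2 + 1 = 990; answer 990
Part 3: A2 = 990; r = 10; 8*(10)^2 + 1*(10)^1 + 3 = (800) + (10) + (3) = 813; answer 813
Part 4: A3 = 813; c = 31; T(2) = -1*(23) + 1*(31) = 8; iterating: T(2)=8, T(3)=15, T(4)=-7, T(5)=22, T(6)=-29, T(7)=51, T(8)=-80, T(9)=131, T(10)=-211; answer -211

-211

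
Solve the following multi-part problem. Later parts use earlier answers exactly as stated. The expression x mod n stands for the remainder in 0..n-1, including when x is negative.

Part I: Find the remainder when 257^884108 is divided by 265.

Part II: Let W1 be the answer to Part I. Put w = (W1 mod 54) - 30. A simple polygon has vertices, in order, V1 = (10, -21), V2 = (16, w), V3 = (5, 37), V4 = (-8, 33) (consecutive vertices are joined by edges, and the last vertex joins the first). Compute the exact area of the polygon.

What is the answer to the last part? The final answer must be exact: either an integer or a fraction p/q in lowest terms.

571

Part I: squarings mod 265: 257^1=257, 257^2=64, 257^4=121, 257^8=66, 257^16=116, 257^32=206, 257^64=36, 257^128=236, 257^256=46, 257^512=261, 257^1024=16, 257^2048=256, 257^4096=81, 257^8192=201, 257^16384=121, 257^32768=66, 257^65536=116, 257^131072=206, 257^262144=36, 257^524288=236; 257^884108 = 257^4 * 257^8 * 257^128 * 257^256 * 257^1024 * 257^2048 * 257^4096 * 257^8192 * 257^16384 * 257^65536 * 257^262144 * 257^524288 = 121 (mod 265); answer 121
Part II: W1 = 121; w = -17; cross terms: (10*-17 - 16*-21)=166, (16*37 - 5*-17)=677, (5*33 - -8*37)=461, (-8*-21 - 10*33)=-162; twice the area = |1142| = 1142; area = 571; answer 571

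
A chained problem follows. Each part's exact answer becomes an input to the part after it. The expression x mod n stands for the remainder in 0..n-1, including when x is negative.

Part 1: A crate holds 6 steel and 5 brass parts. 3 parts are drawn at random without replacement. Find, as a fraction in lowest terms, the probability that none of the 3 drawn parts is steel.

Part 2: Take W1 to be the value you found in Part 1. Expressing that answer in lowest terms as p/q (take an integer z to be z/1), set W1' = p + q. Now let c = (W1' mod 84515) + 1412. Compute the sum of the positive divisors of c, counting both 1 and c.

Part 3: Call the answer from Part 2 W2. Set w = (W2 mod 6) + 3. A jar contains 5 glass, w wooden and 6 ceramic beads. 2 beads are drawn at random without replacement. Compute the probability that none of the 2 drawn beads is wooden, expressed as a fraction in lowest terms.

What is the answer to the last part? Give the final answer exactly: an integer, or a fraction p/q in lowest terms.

11/24

Part 1: total draws C(11,3) = 165; favorable C(5,3) = 10; P = 2/33; answer 2/33
Part 2: W1 = 2/33; threaded value p + q = 35; c = 1447; 1447 is prime, so its only divisors are 1 and 1447; sigma = 1 + 1447 = 1448; answer 1448
Part 3: W2 = 1448; w = 5; total draws C(16,2) = 120; favorable C(11,2) = 55; P = 11/24; answer 11/24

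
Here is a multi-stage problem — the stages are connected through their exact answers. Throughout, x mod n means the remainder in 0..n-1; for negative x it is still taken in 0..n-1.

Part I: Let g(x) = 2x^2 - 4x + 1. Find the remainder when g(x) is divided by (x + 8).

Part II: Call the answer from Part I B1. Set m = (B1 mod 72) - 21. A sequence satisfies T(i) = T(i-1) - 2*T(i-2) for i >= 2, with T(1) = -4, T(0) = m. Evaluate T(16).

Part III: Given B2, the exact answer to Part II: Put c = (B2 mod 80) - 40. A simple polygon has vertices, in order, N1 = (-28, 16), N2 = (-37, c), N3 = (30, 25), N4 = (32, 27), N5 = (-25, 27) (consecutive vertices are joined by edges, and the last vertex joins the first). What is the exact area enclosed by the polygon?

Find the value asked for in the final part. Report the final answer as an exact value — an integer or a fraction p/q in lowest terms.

Part I: remainder = value at the root: 2*(-8)^2 - 4*(-8)^1 + 1 = (128) + (32) + (1) = 161; answer 161
Part II: B1 = 161; m = -4; T(2) = 1*(-4) - 2*(-4) = 4; iterating: T(2)=4, T(3)=12, T(4)=4, T(5)=-20, T(6)=-28, T(7)=12, T(8)=68, T(9)=44, T(10)=-92, T(11)=-180, T(12)=4, T(13)=364, T(14)=356, T(15)=-372, T(16)=-1084; answer -1084
Part III: B2 = -1084; c = -4; cross terms: (-28*-4 - -37*16)=704, (-37*25 - 30*-4)=-805, (30*27 - 32*25)=10, (32*27 - -25*27)=1539, (-25*16 - -28*27)=356; twice the area = |1804| = 1804; area = 902; answer 902

902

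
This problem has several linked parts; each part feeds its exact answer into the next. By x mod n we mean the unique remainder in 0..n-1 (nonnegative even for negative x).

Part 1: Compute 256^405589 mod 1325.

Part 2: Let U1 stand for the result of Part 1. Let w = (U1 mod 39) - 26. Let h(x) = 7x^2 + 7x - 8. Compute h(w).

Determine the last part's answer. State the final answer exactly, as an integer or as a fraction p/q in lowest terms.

Part 1: squarings mod 1325: 256^1=256, 256^2=611, 256^4=996, 256^8=916, 256^16=331, 256^32=911, 256^64=471, 256^128=566, 256^256=1031, 256^512=311, 256^1024=1321, 256^2048=16, 256^4096=256, 256^8192=611, 256^16384=996, 256^32768=916, 256^65536=331, 256^131072=911, 256^262144=471; 256^405589 = 256^1 * 256^4 * 256^16 * 256^64 * 256^4096 * 256^8192 * 256^131072 * 256^262144 = 346 (mod 1325); answer 346
Part 2: U1 = 346; w = 8; 7*(8)^2 + 7*(8)^1 - 8 = (448) + (56) + (-8) = 496; answer 496

496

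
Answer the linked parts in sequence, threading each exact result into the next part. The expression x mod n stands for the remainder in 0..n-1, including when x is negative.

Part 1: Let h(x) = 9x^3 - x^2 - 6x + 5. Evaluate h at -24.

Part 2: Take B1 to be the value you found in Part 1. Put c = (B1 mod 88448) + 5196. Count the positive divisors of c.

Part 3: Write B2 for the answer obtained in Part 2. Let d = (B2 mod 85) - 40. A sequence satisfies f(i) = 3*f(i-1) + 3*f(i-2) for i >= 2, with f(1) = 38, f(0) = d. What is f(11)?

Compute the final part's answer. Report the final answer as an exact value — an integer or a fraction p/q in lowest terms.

5632740

Part 1: 9*(-24)^3 - 1*(-24)^2 - 6*(-24)^1 + 5 = (-124416) + (-576) + (144) + (5) = -124843; answer -124843
Part 2: B1 = -124843; c = 57249; 57249 = 3^2 * 6361; number of divisors = (2+1) * (1+1) = 6; answer 6
Part 3: B2 = 6; d = -34; f(2) = 3*(38) + 3*(-34) = 12; iterating: f(2)=12, f(3)=150, f(4)=486, f(5)=1908, f(6)=7182, f(7)=27270, f(8)=103356, f(9)=391878, f(10)=1485702, f(11)=5632740; answer 5632740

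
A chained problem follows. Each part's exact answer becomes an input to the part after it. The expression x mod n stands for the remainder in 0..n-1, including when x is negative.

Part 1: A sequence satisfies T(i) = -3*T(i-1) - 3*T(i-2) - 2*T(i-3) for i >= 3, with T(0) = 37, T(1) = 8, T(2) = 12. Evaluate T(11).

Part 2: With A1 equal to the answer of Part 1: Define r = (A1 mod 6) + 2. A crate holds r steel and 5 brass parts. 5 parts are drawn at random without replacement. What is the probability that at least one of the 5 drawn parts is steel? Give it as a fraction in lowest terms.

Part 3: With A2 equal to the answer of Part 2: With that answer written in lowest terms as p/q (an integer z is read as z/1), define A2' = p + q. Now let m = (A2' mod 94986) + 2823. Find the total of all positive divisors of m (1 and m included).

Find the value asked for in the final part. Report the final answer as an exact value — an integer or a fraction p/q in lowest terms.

Part 1: T(3) = -3*(12) - 3*(8) - 2*(37) = -134; iterating: T(3)=-134, T(4)=350, T(5)=-672, T(6)=1234, T(7)=-2386, T(8)=4800, T(9)=-9710, T(10)=19502, T(11)=-38976; answer -38976
Part 2: A1 = -38976; r = 2; total draws C(7,5) = 21; complement C(5,5) = 1; favorable 21 - 1 = 20; P = 20/21; answer 20/21
Part 3: A2 = 20/21; threaded value p + q = 41; m = 2864; 2864 = 2^4 * 179; sigma = (1 + 2 + 4 + 8 + 16) * (1 + 179) = 31 * 180 = 5580; answer 5580

5580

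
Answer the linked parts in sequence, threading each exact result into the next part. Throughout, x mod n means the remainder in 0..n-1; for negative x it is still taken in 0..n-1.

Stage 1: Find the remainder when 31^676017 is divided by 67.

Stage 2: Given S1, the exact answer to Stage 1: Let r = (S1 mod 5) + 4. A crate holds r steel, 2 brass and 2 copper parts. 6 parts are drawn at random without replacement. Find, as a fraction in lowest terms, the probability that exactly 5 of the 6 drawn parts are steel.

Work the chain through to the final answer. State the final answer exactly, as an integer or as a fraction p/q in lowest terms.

2/11

Stage 1: squarings mod 67: 31^1=31, 31^2=23, 31^4=60, 31^8=49, 31^16=56, 31^32=54, 31^64=35, 31^128=19, 31^256=26, 31^512=6, 31^1024=36, 31^2048=23, 31^4096=60, 31^8192=49, 31^16384=56, 31^32768=54, 31^65536=35, 31^131072=19, 31^262144=26, 31^524288=6; 31^676017 = 31^1 * 31^16 * 31^32 * 31^128 * 31^4096 * 31^16384 * 31^131072 * 31^524288 = 8 (mod 67); answer 8
Stage 2: S1 = 8; r = 7; total draws C(11,6) = 462; favorable C(7,5)*C(4,1) = 84; P = 2/11; answer 2/11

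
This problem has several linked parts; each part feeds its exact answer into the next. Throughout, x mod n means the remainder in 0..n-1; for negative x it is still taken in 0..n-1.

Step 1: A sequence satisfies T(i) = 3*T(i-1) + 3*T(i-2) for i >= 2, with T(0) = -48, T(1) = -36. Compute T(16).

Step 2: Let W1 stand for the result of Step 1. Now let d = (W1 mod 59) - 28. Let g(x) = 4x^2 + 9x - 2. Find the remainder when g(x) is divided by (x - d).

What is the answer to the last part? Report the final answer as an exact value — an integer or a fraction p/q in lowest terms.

61

Step 1: T(2) = 3*(-36) + 3*(-48) = -252; iterating: T(2)=-252, T(3)=-864, T(4)=-3348, T(5)=-12636, T(6)=-47952, T(7)=-181764, T(8)=-689148, T(9)=-2612736, T(10)=-9905652, T(11)=-37555164, T(12)=-142382448, T(13)=-539812836, T(14)=-2046585852, T(15)=-7759196064, T(16)=-29417345748; answer -29417345748
Step 2: W1 = -29417345748; d = 3; remainder = value at the root: 4*(3)^2 + 9*(3)^1 - 2 = (36) + (27) + (-2) = 61; answer 61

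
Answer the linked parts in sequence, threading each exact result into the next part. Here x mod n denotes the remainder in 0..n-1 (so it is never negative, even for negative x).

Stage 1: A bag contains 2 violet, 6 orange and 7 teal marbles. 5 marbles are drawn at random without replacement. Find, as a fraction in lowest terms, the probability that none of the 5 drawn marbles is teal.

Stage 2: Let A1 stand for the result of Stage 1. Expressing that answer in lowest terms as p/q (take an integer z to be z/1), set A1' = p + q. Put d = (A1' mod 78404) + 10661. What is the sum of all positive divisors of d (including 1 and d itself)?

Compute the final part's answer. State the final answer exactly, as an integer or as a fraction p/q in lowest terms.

17280

Stage 1: total draws C(15,5) = 3003; favorable C(8,5) = 56; P = 8/429; answer 8/429
Stage 2: A1 = 8/429; threaded value p + q = 437; d = 11098; 11098 = 2 * 31 * 179; sigma = (1 + 2) * (1 + 31) * (1 + 179) = 3 * 32 * 180 = 17280; answer 17280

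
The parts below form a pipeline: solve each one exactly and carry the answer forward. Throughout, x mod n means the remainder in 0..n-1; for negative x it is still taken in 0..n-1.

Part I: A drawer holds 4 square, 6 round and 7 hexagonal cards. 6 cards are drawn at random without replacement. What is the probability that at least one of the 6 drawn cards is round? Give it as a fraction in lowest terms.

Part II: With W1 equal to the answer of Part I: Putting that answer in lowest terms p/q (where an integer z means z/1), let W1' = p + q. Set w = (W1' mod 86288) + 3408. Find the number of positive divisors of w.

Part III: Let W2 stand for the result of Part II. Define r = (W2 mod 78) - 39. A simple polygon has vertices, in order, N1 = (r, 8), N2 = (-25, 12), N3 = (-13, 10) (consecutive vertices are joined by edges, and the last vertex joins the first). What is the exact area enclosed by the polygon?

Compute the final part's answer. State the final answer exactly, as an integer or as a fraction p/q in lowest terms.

Part I: total draws C(17,6) = 12376; complement C(11,6) = 462; favorable 12376 - 462 = 11914; P = 851/884; answer 851/884
Part II: W1 = 851/884; threaded value p + q = 1735; w = 5143; 5143 = 37 * 139; number of divisors = (1+1) * (1+1) = 4; answer 4
Part III: W2 = 4; r = -35; cross terms: (-35*12 - -25*8)=-220, (-25*10 - -13*12)=-94, (-13*8 - -35*10)=246; twice the area = |-68| = 68; area = 34; answer 34

34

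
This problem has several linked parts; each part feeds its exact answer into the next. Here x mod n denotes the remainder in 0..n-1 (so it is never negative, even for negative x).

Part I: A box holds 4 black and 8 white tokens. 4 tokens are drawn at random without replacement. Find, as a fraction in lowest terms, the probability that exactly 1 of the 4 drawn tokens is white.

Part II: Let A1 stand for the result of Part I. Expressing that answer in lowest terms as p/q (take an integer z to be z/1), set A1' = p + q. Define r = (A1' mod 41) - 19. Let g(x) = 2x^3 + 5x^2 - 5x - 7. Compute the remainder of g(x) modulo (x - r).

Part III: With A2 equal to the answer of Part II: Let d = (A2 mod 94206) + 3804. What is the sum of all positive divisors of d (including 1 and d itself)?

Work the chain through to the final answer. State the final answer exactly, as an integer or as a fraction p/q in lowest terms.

14630

Part I: total draws C(12,4) = 495; favorable C(8,1)*C(4,3) = 32; P = 32/495; answer 32/495
Part II: A1 = 32/495; threaded value p + q = 527; r = 16; remainder = value at the root: 2*(16)^3 + 5*(16)^2 - 5*(16)^1 - 7 = (8192) + (1280) + (-80) + (-7) = 9385; answer 9385
Part III: A2 = 9385; d = 13189; 13189 = 11^2 * 109; sigma = (1 + 11 + 121) * (1 + 109) = 133 * 110 = 14630; answer 14630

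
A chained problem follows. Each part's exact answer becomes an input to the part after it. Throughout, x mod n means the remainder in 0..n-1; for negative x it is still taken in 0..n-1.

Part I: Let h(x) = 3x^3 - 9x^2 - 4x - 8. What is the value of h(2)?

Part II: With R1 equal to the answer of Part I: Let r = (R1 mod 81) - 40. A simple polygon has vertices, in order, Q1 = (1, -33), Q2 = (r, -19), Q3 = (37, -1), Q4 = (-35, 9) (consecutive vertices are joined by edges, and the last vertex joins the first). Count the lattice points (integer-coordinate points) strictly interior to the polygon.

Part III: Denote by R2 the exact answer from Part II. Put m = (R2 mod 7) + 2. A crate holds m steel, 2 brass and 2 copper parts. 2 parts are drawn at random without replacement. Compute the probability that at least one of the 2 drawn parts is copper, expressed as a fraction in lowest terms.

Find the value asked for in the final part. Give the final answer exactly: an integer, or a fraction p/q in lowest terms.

Part I: 3*(2)^3 - 9*(2)^2 - 4*(2)^1 - 8 = (24) + (-36) + (-8) + (-8) = -28; answer -28
Part II: R1 = -28; r = 13; cross terms: (1*-19 - 13*-33)=410, (13*-1 - 37*-19)=690, (37*9 - -35*-1)=298, (-35*-33 - 1*9)=1146; twice the area = |2544| = 2544; area = 1272; boundary points = 2 + 6 + 2 + 6 = 16; strictly interior points = area - boundary/2 + 1 = 1265; answer 1265
Part III: R2 = 1265; m = 7; total draws C(11,2) = 55; complement C(9,2) = 36; favorable 55 - 36 = 19; P = 19/55; answer 19/55

19/55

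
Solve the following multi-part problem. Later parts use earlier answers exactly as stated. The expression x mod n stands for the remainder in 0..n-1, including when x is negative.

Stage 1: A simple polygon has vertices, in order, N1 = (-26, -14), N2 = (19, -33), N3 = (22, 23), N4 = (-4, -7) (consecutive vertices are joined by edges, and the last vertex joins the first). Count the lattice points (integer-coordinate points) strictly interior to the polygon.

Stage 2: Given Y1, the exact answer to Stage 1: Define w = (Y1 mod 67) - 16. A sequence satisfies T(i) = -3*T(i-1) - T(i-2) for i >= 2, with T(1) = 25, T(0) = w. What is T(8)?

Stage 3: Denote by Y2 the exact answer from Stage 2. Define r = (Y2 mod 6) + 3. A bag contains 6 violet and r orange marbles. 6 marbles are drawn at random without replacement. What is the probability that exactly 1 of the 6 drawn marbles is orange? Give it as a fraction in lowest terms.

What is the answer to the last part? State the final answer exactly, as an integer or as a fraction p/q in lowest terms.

Stage 1: cross terms: (-26*-33 - 19*-14)=1124, (19*23 - 22*-33)=1163, (22*-7 - -4*23)=-62, (-4*-14 - -26*-7)=-126; twice the area = |2099| = 2099; area = 2099/2; boundary points = 1 + 1 + 2 + 1 = 5; strictly interior points = area - boundary/2 + 1 = 1048; answer 1048
Stage 2: Y1 = 1048; w = 27; T(2) = -3*(25) - 1*(27) = -102; iterating: T(2)=-102, T(3)=281, T(4)=-741, T(5)=1942, T(6)=-5085, T(7)=13313, T(8)=-34854; answer -34854
Stage 3: Y2 = -34854; r = 3; total draws C(9,6) = 84; favorable C(3,1)*C(6,5) = 18; P = 3/14; answer 3/14

3/14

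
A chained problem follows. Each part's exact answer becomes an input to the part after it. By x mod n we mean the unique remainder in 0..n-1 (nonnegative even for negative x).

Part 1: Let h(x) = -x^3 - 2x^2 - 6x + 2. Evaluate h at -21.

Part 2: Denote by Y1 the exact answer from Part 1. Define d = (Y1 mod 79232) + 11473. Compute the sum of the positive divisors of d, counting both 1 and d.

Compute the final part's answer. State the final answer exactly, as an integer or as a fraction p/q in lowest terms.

63840

Part 1: -1*(-21)^3 - 2*(-21)^2 - 6*(-21)^1 + 2 = (9261) + (-882) + (126) + (2) = 8507; answer 8507
Part 2: Y1 = 8507; d = 19980; 19980 = 2^2 * 3^3 * 5 * 37; sigma = (1 + 2 + 4) * (1 + 3 + 9 + 27) * (1 + 5) * (1 + 37) = 7 * 40 * 6 * 38 = 63840; answer 63840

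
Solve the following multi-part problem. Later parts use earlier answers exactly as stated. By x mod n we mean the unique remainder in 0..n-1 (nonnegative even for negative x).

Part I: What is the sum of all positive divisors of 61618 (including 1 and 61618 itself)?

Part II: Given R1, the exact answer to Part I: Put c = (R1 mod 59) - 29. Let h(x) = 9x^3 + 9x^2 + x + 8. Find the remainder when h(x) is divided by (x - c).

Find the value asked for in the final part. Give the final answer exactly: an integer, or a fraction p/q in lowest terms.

Part I: 61618 = 2 * 30809; sigma = (1 + 2) * (1 + 30809) = 3 * 30810 = 92430; answer 92430
Part II: R1 = 92430; c = 7; remainder = value at the root: 9*(7)^3 + 9*(7)^2 + 1*(7)^1 + 8 = (3087) + (441) + (7) + (8) = 3543; answer 3543

3543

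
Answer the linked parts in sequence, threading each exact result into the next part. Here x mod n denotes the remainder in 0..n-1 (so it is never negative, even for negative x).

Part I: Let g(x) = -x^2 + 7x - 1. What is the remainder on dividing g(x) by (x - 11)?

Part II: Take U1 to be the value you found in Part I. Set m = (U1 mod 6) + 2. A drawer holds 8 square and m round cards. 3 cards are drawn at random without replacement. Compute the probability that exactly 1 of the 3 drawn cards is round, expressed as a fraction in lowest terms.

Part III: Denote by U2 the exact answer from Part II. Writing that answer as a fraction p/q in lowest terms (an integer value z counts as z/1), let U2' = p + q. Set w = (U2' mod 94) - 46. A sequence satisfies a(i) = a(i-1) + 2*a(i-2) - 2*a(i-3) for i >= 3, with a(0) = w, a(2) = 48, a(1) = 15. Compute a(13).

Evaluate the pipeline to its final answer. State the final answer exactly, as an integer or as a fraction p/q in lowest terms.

6630

Part I: remainder = value at the root: -1*(11)^2 + 7*(11)^1 - 1 = (-121) + (77) + (-1) = -45; answer -45
Part II: U1 = -45; m = 5; total draws C(13,3) = 286; favorable C(5,1)*C(8,2) = 140; P = 70/143; answer 70/143
Part III: U2 = 70/143; threaded value p + q = 213; w = -21; a(3) = 1*(48) + 2*(15) - 2*(-21) = 120; iterating: a(3)=120, a(4)=186, a(5)=330, a(6)=462, a(7)=750, a(8)=1014, a(9)=1590, a(10)=2118, a(11)=3270, a(12)=4326, a(13)=6630; answer 6630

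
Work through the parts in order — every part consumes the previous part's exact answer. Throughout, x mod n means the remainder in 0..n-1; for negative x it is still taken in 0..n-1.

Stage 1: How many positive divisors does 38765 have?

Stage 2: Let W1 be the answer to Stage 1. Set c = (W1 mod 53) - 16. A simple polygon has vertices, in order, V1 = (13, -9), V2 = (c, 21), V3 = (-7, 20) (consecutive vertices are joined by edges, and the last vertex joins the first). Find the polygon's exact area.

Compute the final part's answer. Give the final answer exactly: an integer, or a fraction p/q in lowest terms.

125/2

Stage 1: 38765 = 5 * 7753; number of divisors = (1+1) * (1+1) = 4; answer 4
Stage 2: W1 = 4; c = -12; cross terms: (13*21 - -12*-9)=165, (-12*20 - -7*21)=-93, (-7*-9 - 13*20)=-197; twice the area = |-125| = 125; area = 125/2; answer 125/2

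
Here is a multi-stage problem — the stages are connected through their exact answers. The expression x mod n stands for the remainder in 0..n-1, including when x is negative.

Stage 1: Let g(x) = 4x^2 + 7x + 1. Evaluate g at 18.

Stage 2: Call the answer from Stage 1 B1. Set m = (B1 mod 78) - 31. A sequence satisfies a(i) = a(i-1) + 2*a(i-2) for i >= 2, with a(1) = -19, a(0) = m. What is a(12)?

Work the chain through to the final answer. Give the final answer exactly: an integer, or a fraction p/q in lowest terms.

-42327

Stage 1: 4*(18)^2 + 7*(18)^1 + 1 = (1296) + (126) + (1) = 1423; answer 1423
Stage 2: B1 = 1423; m = -12; a(2) = 1*(-19) + 2*(-12) = -43; iterating: a(2)=-43, a(3)=-81, a(4)=-167, a(5)=-329, a(6)=-663, a(7)=-1321, a(8)=-2647, a(9)=-5289, a(10)=-10583, a(11)=-21161, a(12)=-42327; answer -42327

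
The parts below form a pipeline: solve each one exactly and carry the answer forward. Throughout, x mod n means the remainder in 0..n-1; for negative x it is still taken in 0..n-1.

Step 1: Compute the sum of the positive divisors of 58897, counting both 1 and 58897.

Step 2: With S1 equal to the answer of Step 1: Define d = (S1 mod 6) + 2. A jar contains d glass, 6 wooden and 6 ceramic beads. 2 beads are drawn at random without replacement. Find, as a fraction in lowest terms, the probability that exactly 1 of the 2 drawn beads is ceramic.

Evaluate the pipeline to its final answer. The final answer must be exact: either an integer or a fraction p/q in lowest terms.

1/2

Step 1: 58897 is prime, so its only divisors are 1 and 58897; sigma = 1 + 58897 = 58898; answer 58898
Step 2: S1 = 58898; d = 4; total draws C(16,2) = 120; favorable C(6,1)*C(10,1) = 60; P = 1/2; answer 1/2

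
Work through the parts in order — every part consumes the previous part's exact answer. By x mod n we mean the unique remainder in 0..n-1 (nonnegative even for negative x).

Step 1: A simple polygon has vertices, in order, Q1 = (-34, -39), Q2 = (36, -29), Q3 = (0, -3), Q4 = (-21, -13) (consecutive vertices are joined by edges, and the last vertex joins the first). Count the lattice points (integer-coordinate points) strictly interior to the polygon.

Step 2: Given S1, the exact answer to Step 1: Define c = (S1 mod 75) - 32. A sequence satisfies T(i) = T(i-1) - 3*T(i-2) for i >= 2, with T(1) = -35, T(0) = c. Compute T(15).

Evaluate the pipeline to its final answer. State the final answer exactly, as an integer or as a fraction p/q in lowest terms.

-93107

Step 1: cross terms: (-34*-29 - 36*-39)=2390, (36*-3 - 0*-29)=-108, (0*-13 - -21*-3)=-63, (-21*-39 - -34*-13)=377; twice the area = |2596| = 2596; area = 1298; boundary points = 10 + 2 + 1 + 13 = 26; strictly interior points = area - boundary/2 + 1 = 1286; answer 1286
Step 2: S1 = 1286; c = -21; T(2) = 1*(-35) - 3*(-21) = 28; iterating: T(2)=28, T(3)=133, T(4)=49, T(5)=-350, T(6)=-497, T(7)=553, T(8)=2044, T(9)=385, T(10)=-5747, T(11)=-6902, T(12)=10339, T(13)=31045, T(14)=28, T(15)=-93107; answer -93107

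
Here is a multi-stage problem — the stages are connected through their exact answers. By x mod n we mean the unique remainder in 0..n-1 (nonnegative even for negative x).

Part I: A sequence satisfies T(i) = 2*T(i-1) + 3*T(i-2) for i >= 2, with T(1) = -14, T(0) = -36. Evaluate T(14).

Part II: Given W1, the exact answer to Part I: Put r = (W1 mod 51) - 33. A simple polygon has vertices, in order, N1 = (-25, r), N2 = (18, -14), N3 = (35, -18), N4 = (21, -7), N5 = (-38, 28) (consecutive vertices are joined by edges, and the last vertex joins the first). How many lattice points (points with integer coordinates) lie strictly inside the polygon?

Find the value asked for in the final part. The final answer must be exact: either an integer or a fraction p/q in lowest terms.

1450

Part I: T(2) = 2*(-14) + 3*(-36) = -136; iterating: T(2)=-136, T(3)=-314, T(4)=-1036, T(5)=-3014, T(6)=-9136, T(7)=-27314, T(8)=-82036, T(9)=-246014, T(10)=-738136, T(11)=-2214314, T(12)=-6643036, T(13)=-19929014, T(14)=-59787136; answer -59787136
Part II: W1 = -59787136; r = -22; cross terms: (-25*-14 - 18*-22)=746, (18*-18 - 35*-14)=166, (35*-7 - 21*-18)=133, (21*28 - -38*-7)=322, (-38*-22 - -25*28)=1536; twice the area = |2903| = 2903; area = 2903/2; boundary points = 1 + 1 + 1 + 1 + 1 = 5; strictly interior points = area - boundary/2 + 1 = 1450; answer 1450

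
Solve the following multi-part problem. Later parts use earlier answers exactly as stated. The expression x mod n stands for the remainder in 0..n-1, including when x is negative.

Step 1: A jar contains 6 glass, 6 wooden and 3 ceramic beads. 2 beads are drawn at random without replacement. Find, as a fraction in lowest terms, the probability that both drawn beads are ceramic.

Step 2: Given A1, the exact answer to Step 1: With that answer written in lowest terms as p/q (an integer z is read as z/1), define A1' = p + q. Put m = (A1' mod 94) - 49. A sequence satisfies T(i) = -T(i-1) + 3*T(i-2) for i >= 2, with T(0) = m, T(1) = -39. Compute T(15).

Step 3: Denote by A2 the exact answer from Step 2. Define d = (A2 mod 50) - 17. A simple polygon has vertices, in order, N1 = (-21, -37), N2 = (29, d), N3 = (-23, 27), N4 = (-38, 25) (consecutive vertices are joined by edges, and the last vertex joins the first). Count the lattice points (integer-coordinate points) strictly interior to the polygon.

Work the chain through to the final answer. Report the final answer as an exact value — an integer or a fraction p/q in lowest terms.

Step 1: total draws C(15,2) = 105; favorable C(3,2) = 3; P = 1/35; answer 1/35
Step 2: A1 = 1/35; threaded value p + q = 36; m = -13; T(2) = -1*(-39) + 3*(-13) = 0; iterating: T(2)=0, T(3)=-117, T(4)=117, T(5)=-468, T(6)=819, T(7)=-2223, T(8)=4680, T(9)=-11349, T(10)=25389, T(11)=-59436, T(12)=135603, T(13)=-313911, T(14)=720720, T(15)=-1662453; answer -1662453
Step 3: A2 = -1662453; d = 30; cross terms: (-21*30 - 29*-37)=443, (29*27 - -23*30)=1473, (-23*25 - -38*27)=451, (-38*-37 - -21*25)=1931; twice the area = |4298| = 4298; area = 2149; boundary points = 1 + 1 + 1 + 1 = 4; strictly interior points = area - boundary/2 + 1 = 2148; answer 2148

2148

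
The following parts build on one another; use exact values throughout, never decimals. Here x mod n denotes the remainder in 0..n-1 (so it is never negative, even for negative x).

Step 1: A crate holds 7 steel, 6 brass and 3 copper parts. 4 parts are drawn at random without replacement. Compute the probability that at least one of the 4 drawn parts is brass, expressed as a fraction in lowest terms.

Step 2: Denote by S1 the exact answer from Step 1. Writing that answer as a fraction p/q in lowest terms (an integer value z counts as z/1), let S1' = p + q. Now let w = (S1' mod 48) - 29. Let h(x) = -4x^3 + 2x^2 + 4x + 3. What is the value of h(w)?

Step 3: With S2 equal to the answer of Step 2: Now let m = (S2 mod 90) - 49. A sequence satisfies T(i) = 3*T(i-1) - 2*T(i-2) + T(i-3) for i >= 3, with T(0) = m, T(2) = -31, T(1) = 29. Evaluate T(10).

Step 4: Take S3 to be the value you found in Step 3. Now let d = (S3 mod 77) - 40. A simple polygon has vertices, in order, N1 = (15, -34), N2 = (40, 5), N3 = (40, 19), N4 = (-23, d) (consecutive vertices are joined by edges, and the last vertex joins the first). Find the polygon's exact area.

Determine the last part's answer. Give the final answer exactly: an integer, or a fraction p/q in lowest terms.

Step 1: total draws C(16,4) = 1820; complement C(10,4) = 210; favorable 1820 - 210 = 1610; P = 23/26; answer 23/26
Step 2: S1 = 23/26; threaded value p + q = 49; w = -28; -4*(-28)^3 + 2*(-28)^2 + 4*(-28)^1 + 3 = (87808) + (1568) + (-112) + (3) = 89267; answer 89267
Step 3: S2 = 89267; m = 28; T(3) = 3*(-31) - 2*(29) + 1*(28) = -123; iterating: T(3)=-123, T(4)=-278, T(5)=-619, T(6)=-1424, T(7)=-3312, T(8)=-7707, T(9)=-17921, T(10)=-41661; answer -41661
Step 4: S3 = -41661; d = 33; cross terms: (15*5 - 40*-34)=1435, (40*19 - 40*5)=560, (40*33 - -23*19)=1757, (-23*-34 - 15*33)=287; twice the area = |4039| = 4039; area = 4039/2; answer 4039/2

4039/2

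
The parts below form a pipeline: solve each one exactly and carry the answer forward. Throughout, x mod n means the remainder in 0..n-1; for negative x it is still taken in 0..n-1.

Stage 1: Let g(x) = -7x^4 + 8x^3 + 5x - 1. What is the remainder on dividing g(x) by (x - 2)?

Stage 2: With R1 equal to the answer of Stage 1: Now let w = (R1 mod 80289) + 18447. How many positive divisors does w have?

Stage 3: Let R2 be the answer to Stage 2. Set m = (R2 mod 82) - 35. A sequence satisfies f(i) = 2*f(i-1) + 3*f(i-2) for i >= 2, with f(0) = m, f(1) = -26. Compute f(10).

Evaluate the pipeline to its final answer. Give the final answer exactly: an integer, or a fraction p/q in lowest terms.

Stage 1: remainder = value at the root: -7*(2)^4 + 8*(2)^3 + 5*(2)^1 - 1 = (-112) + (64) + (10) + (-1) = -39; answer -39
Stage 2: R1 = -39; w = 98697; 98697 = 3 * 167 * 197; number of divisors = (1+1) * (1+1) * (1+1) = 8; answer 8
Stage 3: R2 = 8; m = -27; f(2) = 2*(-26) + 3*(-27) = -133; iterating: f(2)=-133, f(3)=-344, f(4)=-1087, f(5)=-3206, f(6)=-9673, f(7)=-28964, f(8)=-86947, f(9)=-260786, f(10)=-782413; answer -782413

-782413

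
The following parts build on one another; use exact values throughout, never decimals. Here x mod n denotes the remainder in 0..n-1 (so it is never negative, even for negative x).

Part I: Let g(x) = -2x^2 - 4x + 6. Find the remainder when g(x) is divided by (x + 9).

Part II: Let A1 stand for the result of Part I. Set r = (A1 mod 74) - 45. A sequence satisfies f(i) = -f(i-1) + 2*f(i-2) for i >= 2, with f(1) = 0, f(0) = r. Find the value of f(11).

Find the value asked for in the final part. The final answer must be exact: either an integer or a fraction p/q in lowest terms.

Part I: remainder = value at the root: -2*(-9)^2 - 4*(-9)^1 + 6 = (-162) + (36) + (6) = -120; answer -120
Part II: A1 = -120; r = -17; f(2) = -1*(0) + 2*(-17) = -34; iterating: f(2)=-34, f(3)=34, f(4)=-102, f(5)=170, f(6)=-374, f(7)=714, f(8)=-1462, f(9)=2890, f(10)=-5814, f(11)=11594; answer 11594

11594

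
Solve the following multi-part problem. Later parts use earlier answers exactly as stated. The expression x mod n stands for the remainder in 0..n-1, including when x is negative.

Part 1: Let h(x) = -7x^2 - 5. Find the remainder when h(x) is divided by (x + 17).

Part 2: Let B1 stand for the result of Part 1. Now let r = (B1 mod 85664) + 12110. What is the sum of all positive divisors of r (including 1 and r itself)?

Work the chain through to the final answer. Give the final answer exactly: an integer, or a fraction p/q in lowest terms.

Part 1: remainder = value at the root: -7*(-17)^2 - 5 = (-2023) + (-5) = -2028; answer -2028
Part 2: B1 = -2028; r = 95746; 95746 = 2 * 7^2 * 977; sigma = (1 + 2) * (1 + 7 + 49) * (1 + 977) = 3 * 57 * 978 = 167238; answer 167238

167238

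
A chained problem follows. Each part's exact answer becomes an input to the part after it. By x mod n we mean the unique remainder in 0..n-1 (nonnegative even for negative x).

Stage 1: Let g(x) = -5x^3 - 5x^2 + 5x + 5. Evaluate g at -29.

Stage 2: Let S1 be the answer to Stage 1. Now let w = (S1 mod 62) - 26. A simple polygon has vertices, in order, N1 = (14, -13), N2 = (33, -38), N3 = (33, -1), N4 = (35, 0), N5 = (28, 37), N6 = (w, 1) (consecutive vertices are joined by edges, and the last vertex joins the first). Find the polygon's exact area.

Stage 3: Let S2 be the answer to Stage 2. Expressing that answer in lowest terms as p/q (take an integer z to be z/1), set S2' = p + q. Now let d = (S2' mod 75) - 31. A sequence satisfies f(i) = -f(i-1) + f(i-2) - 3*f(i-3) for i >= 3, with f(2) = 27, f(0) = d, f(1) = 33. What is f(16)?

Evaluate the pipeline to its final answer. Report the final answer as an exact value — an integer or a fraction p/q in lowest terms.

-950736

Stage 1: -5*(-29)^3 - 5*(-29)^2 + 5*(-29)^1 + 5 = (121945) + (-4205) + (-145) + (5) = 117600; answer 117600
Stage 2: S1 = 117600; w = 22; cross terms: (14*-38 - 33*-13)=-103, (33*-1 - 33*-38)=1221, (33*0 - 35*-1)=35, (35*37 - 28*0)=1295, (28*1 - 22*37)=-786, (22*-13 - 14*1)=-300; twice the area = |1362| = 1362; area = 681; answer 681
Stage 3: S2 = 681; threaded value p + q = 682; d = -24; f(3) = -1*(27) + 1*(33) - 3*(-24) = 78; iterating: f(3)=78, f(4)=-150, f(5)=147, f(6)=-531, f(7)=1128, f(8)=-2100, f(9)=4821, f(10)=-10305, f(11)=21426, f(12)=-46194, f(13)=98535, f(14)=-209007, f(15)=446124, f(16)=-950736; answer -950736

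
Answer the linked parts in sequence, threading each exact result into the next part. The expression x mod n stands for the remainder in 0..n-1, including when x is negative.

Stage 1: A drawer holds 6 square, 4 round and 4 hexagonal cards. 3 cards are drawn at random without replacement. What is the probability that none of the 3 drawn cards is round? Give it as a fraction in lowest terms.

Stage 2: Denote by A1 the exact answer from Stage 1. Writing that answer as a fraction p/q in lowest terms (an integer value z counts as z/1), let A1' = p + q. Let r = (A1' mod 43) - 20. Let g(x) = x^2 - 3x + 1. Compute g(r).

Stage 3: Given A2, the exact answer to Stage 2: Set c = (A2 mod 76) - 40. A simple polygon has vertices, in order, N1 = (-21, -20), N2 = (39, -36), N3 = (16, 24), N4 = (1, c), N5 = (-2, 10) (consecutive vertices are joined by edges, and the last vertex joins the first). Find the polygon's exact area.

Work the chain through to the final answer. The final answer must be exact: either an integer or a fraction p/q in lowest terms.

1543

Stage 1: total draws C(14,3) = 364; favorable C(10,3) = 120; P = 30/91; answer 30/91
Stage 2: A1 = 30/91; threaded value p + q = 121; r = 15; 1*(15)^2 - 3*(15)^1 + 1 = (225) + (-45) + (1) = 181; answer 181
Stage 3: A2 = 181; c = -11; cross terms: (-21*-36 - 39*-20)=1536, (39*24 - 16*-36)=1512, (16*-11 - 1*24)=-200, (1*10 - -2*-11)=-12, (-2*-20 - -21*10)=250; twice the area = |3086| = 3086; area = 1543; answer 1543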